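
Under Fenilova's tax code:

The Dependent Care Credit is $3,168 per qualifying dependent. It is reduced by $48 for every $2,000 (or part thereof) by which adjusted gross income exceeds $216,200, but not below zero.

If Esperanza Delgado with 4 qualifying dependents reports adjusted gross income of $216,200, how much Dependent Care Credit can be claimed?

$12,672

Dependent Care Credit: base = 4 × $3,168 = $12,672. $216,200 is at or below the $216,200 threshold, so the full $12,672 applies.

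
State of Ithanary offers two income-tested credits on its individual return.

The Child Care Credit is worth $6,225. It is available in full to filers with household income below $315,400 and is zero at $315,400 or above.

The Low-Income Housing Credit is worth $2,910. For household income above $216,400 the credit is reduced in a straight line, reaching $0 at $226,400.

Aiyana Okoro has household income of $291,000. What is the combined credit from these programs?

$6,225

Child Care Credit: $291,000 is below the $315,400 cutoff, so the full $6,225 applies.
Low-Income Housing Credit: $291,000 is at or above $226,400, so the credit is $0.
Total: $6,225 + $0 = $6,225.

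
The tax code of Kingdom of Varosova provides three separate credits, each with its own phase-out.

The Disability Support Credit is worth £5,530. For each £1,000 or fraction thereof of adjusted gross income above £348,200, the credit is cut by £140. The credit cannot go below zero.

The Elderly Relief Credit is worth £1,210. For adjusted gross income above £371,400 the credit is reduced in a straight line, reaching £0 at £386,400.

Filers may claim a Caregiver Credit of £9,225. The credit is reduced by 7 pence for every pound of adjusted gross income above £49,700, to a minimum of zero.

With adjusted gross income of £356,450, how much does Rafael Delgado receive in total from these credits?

Disability Support Credit: income exceeds £348,200 by £8,250, which is 9 full-or-partial £1,000 increments; reduction = 9 × £140 = £1,260, leaving £4,270.
Elderly Relief Credit: £356,450 is at or below the £371,400 threshold, so the full £1,210 applies.
Caregiver Credit: 7% of the £306,750 excess over £49,700 is £21,472.50 ≥ base, so the credit is £0.
Total: £4,270 + £1,210 + £0 = £5,480.

£5,480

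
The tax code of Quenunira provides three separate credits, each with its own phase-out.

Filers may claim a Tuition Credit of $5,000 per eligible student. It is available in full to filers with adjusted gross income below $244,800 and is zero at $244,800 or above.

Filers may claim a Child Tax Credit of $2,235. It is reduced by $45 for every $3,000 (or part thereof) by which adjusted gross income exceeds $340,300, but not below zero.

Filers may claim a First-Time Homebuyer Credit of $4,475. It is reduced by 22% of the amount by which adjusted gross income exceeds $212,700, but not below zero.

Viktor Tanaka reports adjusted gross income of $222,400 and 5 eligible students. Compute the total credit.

$29,576

Tuition Credit: base = 5 × $5,000 = $25,000. $222,400 is below the $244,800 cutoff, so the full $25,000 applies.
Child Tax Credit: $222,400 is at or below the $340,300 threshold, so the full $2,235 applies.
First-Time Homebuyer Credit: 22% of the $9,700 excess over $212,700 is $2,134; credit = $4,475 − $2,134 = $2,341.
Total: $25,000 + $2,235 + $2,341 = $29,576.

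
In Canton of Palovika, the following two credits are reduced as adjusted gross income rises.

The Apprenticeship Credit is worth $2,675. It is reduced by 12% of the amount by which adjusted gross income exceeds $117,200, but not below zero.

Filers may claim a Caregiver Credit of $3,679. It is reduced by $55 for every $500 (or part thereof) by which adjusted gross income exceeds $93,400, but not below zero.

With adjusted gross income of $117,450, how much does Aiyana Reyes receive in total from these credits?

$3,629

Apprenticeship Credit: 12% of the $250 excess over $117,200 is $30; credit = $2,675 − $30 = $2,645.
Caregiver Credit: income exceeds $93,400 by $24,050, which is 49 full-or-partial $500 increments; reduction = 49 × $55 = $2,695, leaving $984.
Total: $2,645 + $984 = $3,629.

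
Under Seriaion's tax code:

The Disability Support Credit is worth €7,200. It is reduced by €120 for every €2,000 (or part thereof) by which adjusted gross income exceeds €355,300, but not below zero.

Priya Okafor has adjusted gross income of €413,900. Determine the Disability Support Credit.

€3,600

Disability Support Credit: income exceeds €355,300 by €58,600, which is 30 full-or-partial €2,000 increments; reduction = 30 × €120 = €3,600, leaving €3,600.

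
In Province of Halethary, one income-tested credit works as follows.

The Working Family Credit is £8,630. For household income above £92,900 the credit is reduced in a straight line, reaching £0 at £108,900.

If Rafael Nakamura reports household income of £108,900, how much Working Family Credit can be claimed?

£0

Working Family Credit: £108,900 is at or above £108,900, so the credit is £0.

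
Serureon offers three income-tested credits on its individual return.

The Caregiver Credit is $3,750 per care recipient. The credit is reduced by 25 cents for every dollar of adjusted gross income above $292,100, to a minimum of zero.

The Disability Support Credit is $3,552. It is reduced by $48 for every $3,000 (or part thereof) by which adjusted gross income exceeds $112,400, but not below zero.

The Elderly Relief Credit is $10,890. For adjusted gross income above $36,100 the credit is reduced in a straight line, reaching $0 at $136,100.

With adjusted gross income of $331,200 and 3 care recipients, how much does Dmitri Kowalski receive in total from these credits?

$1,523

Caregiver Credit: base = 3 × $3,750 = $11,250. 25% of the $39,100 excess over $292,100 is $9,775; credit = $11,250 − $9,775 = $1,475.
Disability Support Credit: income exceeds $112,400 by $218,800, which is 73 full-or-partial $3,000 increments; reduction = 73 × $48 = $3,504, leaving $48.
Elderly Relief Credit: $331,200 is at or above $136,100, so the credit is $0.
Total: $1,475 + $48 + $0 = $1,523.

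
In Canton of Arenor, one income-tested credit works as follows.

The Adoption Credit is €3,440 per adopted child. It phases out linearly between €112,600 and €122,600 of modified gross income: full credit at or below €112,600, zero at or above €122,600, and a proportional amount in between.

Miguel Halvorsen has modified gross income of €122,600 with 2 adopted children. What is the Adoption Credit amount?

Adoption Credit: base = 2 × €3,440 = €6,880. €122,600 is at or above €122,600, so the credit is €0.

€0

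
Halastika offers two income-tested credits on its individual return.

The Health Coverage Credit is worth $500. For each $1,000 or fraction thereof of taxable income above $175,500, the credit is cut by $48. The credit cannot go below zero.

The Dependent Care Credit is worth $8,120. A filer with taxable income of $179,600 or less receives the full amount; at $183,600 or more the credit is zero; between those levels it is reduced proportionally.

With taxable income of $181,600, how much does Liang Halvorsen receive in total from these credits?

$4,224

Health Coverage Credit: income exceeds $175,500 by $6,100, which is 7 full-or-partial $1,000 increments; reduction = 7 × $48 = $336, leaving $164.
Dependent Care Credit: $181,600 is $2,000 into a $4,000 phase-out range, leaving 2,000/4,000 of the credit: $8,120 × 2,000/4,000 = $4,060.
Total: $164 + $4,060 = $4,224.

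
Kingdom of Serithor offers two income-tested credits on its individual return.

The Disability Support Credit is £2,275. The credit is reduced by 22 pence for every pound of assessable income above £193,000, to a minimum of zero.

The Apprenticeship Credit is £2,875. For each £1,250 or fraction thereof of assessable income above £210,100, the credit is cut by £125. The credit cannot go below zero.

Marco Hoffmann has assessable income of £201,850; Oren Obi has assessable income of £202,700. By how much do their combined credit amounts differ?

£187

Marco (£201,850): Disability Support Credit: 22% of the £8,850 excess over £193,000 is £1,947; credit = £2,275 − £1,947 = £328. Apprenticeship Credit: £201,850 is at or below the £210,100 threshold, so the full £2,875 applies. total £328 + £2,875 = £3,203
Oren (£202,700): Disability Support Credit: 22% of the £9,700 excess over £193,000 is £2,134; credit = £2,275 − £2,134 = £141. Apprenticeship Credit: £202,700 is at or below the £210,100 threshold, so the full £2,875 applies. total £141 + £2,875 = £3,016
Difference: |£3,203 − £3,016| = £187.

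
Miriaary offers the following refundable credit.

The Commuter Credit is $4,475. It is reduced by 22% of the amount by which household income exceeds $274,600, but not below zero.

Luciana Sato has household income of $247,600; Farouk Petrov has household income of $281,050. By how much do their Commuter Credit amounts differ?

$1,419

Luciana ($247,600): Commuter Credit: $247,600 is at or below the $274,600 threshold, so the full $4,475 applies.
Farouk ($281,050): Commuter Credit: 22% of the $6,450 excess over $274,600 is $1,419; credit = $4,475 − $1,419 = $3,056.
Difference: |$4,475 − $3,056| = $1,419.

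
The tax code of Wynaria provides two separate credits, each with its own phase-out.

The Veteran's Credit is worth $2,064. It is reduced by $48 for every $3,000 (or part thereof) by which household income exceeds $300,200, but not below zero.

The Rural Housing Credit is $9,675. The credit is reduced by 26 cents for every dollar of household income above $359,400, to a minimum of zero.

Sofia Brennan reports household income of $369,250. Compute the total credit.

Veteran's Credit: income exceeds $300,200 by $69,050, which is 24 full-or-partial $3,000 increments; reduction = 24 × $48 = $1,152, leaving $912.
Rural Housing Credit: 26% of the $9,850 excess over $359,400 is $2,561; credit = $9,675 − $2,561 = $7,114.
Total: $912 + $7,114 = $8,026.

$8,026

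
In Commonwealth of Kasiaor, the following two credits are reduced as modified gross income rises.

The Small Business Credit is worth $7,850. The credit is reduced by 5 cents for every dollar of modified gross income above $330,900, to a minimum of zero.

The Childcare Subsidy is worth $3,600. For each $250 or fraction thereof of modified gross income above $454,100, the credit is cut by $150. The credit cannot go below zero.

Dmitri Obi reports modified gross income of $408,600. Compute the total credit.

Small Business Credit: 5% of the $77,700 excess over $330,900 is $3,885; credit = $7,850 − $3,885 = $3,965.
Childcare Subsidy: $408,600 is at or below the $454,100 threshold, so the full $3,600 applies.
Total: $3,965 + $3,600 = $7,565.

$7,565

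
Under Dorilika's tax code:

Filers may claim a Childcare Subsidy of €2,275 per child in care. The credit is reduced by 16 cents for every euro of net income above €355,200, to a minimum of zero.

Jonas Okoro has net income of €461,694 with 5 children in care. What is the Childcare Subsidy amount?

€0

Childcare Subsidy: base = 5 × €2,275 = €11,375. 16% of the €106,494 excess over €355,200 is €17,039.04 ≥ base, so the credit is €0.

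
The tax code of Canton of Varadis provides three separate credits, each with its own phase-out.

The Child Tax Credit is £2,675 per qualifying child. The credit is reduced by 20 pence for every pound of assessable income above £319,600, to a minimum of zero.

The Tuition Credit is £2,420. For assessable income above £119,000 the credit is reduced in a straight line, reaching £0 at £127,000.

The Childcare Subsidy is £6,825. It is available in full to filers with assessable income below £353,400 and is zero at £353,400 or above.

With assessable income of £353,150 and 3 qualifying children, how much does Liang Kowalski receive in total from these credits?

Child Tax Credit: base = 3 × £2,675 = £8,025. 20% of the £33,550 excess over £319,600 is £6,710; credit = £8,025 − £6,710 = £1,315.
Tuition Credit: £353,150 is at or above £127,000, so the credit is £0.
Childcare Subsidy: £353,150 is below the £353,400 cutoff, so the full £6,825 applies.
Total: £1,315 + £0 + £6,825 = £8,140.

£8,140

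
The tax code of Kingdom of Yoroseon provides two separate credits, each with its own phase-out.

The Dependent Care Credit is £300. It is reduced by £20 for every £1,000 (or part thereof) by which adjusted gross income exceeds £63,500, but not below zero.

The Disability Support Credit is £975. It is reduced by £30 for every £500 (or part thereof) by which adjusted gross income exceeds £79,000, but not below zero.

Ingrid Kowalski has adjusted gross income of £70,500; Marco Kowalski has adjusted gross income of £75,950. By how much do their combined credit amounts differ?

Ingrid (£70,500): Dependent Care Credit: income exceeds £63,500 by £7,000, which is 7 full-or-partial £1,000 increments; reduction = 7 × £20 = £140, leaving £160. Disability Support Credit: £70,500 is at or below the £79,000 threshold, so the full £975 applies. total £160 + £975 = £1,135
Marco (£75,950): Dependent Care Credit: income exceeds £63,500 by £12,450, which is 13 full-or-partial £1,000 increments; reduction = 13 × £20 = £260, leaving £40. Disability Support Credit: £75,950 is at or below the £79,000 threshold, so the full £975 applies. total £40 + £975 = £1,015
Difference: |£1,135 − £1,015| = £120.

£120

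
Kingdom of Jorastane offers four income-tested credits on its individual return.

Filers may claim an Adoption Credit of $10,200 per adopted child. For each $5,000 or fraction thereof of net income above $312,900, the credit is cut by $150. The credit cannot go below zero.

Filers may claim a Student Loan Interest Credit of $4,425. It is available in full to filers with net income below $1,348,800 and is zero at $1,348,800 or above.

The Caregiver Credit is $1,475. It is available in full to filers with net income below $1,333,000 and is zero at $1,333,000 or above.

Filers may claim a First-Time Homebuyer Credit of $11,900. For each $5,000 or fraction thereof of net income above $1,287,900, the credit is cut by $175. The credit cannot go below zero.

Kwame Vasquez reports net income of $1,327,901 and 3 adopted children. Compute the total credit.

$16,225

Adoption Credit: base = 3 × $10,200 = $30,600. income exceeds $312,900 by $1,015,001 → 204 increments × $150 = $30,600 ≥ base, so the credit is $0.
Student Loan Interest Credit: $1,327,901 is below the $1,348,800 cutoff, so the full $4,425 applies.
Caregiver Credit: $1,327,901 is below the $1,333,000 cutoff, so the full $1,475 applies.
First-Time Homebuyer Credit: income exceeds $1,287,900 by $40,001, which is 9 full-or-partial $5,000 increments; reduction = 9 × $175 = $1,575, leaving $10,325.
Total: $0 + $4,425 + $1,475 + $10,325 = $16,225.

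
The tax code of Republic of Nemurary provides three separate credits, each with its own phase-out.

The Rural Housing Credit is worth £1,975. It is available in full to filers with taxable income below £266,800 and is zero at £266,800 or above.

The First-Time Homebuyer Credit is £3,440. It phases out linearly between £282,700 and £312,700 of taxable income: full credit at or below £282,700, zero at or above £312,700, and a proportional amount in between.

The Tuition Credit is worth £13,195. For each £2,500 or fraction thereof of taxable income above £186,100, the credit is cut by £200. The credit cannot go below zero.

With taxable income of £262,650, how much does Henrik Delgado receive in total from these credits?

Rural Housing Credit: £262,650 is below the £266,800 cutoff, so the full £1,975 applies.
First-Time Homebuyer Credit: £262,650 is at or below the £282,700 threshold, so the full £3,440 applies.
Tuition Credit: income exceeds £186,100 by £76,550, which is 31 full-or-partial £2,500 increments; reduction = 31 × £200 = £6,200, leaving £6,995.
Total: £1,975 + £3,440 + £6,995 = £12,410.

£12,410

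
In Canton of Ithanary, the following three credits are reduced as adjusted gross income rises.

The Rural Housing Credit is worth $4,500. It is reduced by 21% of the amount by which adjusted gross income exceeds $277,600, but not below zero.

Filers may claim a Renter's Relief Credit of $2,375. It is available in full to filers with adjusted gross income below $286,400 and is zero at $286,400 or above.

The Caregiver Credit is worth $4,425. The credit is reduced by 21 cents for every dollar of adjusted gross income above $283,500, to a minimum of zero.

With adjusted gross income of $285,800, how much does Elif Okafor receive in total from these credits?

Rural Housing Credit: 21% of the $8,200 excess over $277,600 is $1,722; credit = $4,500 − $1,722 = $2,778.
Renter's Relief Credit: $285,800 is below the $286,400 cutoff, so the full $2,375 applies.
Caregiver Credit: 21% of the $2,300 excess over $283,500 is $483; credit = $4,425 − $483 = $3,942.
Total: $2,778 + $2,375 + $3,942 = $9,095.

$9,095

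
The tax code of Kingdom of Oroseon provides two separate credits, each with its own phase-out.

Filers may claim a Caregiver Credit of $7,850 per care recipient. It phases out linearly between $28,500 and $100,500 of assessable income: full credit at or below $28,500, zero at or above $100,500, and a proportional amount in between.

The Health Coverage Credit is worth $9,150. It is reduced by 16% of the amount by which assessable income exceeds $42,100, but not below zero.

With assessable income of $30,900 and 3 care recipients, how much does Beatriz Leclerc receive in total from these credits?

$31,915

Caregiver Credit: base = 3 × $7,850 = $23,550. $30,900 is $2,400 into a $72,000 phase-out range, leaving 69,600/72,000 of the credit: $23,550 × 69,600/72,000 = $22,765.
Health Coverage Credit: $30,900 is at or below the $42,100 threshold, so the full $9,150 applies.
Total: $22,765 + $9,150 = $31,915.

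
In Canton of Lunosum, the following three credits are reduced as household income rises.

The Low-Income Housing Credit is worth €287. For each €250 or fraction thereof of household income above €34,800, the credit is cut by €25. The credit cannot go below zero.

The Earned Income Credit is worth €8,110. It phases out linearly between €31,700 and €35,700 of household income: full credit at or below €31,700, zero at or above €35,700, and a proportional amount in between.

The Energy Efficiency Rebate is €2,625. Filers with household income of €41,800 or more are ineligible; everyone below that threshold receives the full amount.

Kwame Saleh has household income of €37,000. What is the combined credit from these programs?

Low-Income Housing Credit: income exceeds €34,800 by €2,200, which is 9 full-or-partial €250 increments; reduction = 9 × €25 = €225, leaving €62.
Earned Income Credit: €37,000 is at or above €35,700, so the credit is €0.
Energy Efficiency Rebate: €37,000 is below the €41,800 cutoff, so the full €2,625 applies.
Total: €62 + €0 + €2,625 = €2,687.

€2,687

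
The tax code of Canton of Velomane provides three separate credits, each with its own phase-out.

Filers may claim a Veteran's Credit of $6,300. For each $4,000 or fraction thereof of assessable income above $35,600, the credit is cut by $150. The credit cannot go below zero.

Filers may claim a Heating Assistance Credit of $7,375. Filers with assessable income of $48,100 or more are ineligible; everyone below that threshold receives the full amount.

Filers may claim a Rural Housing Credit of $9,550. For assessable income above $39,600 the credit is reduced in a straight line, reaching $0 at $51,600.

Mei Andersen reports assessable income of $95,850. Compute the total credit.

Veteran's Credit: income exceeds $35,600 by $60,250, which is 16 full-or-partial $4,000 increments; reduction = 16 × $150 = $2,400, leaving $3,900.
Heating Assistance Credit: $95,850 meets or exceeds the $48,100 cutoff, so the credit is $0.
Rural Housing Credit: $95,850 is at or above $51,600, so the credit is $0.
Total: $3,900 + $0 + $0 = $3,900.

$3,900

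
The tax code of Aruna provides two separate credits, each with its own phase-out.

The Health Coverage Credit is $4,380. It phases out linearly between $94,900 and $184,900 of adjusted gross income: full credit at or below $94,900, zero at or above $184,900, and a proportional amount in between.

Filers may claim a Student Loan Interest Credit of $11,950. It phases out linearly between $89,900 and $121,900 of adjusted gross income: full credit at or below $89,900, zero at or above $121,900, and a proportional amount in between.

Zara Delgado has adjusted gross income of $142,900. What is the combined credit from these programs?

Health Coverage Credit: $142,900 is $48,000 into a $90,000 phase-out range, leaving 42,000/90,000 of the credit: $4,380 × 42,000/90,000 = $2,044.
Student Loan Interest Credit: $142,900 is at or above $121,900, so the credit is $0.
Total: $2,044 + $0 = $2,044.

$2,044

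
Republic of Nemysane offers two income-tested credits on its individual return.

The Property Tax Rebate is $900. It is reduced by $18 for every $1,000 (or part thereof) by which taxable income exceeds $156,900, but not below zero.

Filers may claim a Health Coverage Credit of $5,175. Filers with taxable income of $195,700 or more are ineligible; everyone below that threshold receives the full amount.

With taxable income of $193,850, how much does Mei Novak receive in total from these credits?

Property Tax Rebate: income exceeds $156,900 by $36,950, which is 37 full-or-partial $1,000 increments; reduction = 37 × $18 = $666, leaving $234.
Health Coverage Credit: $193,850 is below the $195,700 cutoff, so the full $5,175 applies.
Total: $234 + $5,175 = $5,409.

$5,409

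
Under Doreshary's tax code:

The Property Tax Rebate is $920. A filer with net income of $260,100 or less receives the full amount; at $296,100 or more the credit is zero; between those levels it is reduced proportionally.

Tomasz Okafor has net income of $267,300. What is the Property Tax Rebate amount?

$736

Property Tax Rebate: $267,300 is $7,200 into a $36,000 phase-out range, leaving 28,800/36,000 of the credit: $920 × 28,800/36,000 = $736.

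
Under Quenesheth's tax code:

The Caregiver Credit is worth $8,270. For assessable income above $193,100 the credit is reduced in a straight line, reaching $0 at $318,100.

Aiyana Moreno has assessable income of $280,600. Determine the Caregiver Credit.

$2,481

Caregiver Credit: $280,600 is $87,500 into a $125,000 phase-out range, leaving 37,500/125,000 of the credit: $8,270 × 37,500/125,000 = $2,481.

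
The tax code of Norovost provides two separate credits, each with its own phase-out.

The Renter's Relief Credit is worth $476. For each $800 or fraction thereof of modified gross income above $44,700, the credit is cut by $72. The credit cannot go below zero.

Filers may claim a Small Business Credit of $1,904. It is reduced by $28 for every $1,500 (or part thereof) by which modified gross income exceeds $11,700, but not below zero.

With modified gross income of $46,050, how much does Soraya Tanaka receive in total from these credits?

$1,592

Renter's Relief Credit: income exceeds $44,700 by $1,350, which is 2 full-or-partial $800 increments; reduction = 2 × $72 = $144, leaving $332.
Small Business Credit: income exceeds $11,700 by $34,350, which is 23 full-or-partial $1,500 increments; reduction = 23 × $28 = $644, leaving $1,260.
Total: $332 + $1,260 = $1,592.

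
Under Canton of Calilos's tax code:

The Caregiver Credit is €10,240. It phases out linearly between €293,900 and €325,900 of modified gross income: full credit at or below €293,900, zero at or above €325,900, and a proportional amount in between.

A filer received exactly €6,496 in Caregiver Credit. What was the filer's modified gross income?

€6,496 is 6,496/10,240 of the full €10,240, so 3,744/10,240 of the €32,000 range has been used: income = €293,900 + €32,000 × 3,744/10,240 = €305,600.

€305,600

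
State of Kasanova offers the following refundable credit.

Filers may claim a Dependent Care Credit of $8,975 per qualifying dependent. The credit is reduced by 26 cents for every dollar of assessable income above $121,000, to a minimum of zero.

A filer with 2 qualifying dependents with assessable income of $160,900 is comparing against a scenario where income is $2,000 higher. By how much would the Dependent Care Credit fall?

$520

At $160,900 — base = 2 × $8,975 = $17,950. 26% of the $39,900 excess over $121,000 is $10,374; credit = $17,950 − $10,374 = $7,576.
At $162,900 — base = 2 × $8,975 = $17,950. 26% of the $41,900 excess over $121,000 is $10,894; credit = $17,950 − $10,894 = $7,056.
Lost: $7,576 − $7,056 = $520.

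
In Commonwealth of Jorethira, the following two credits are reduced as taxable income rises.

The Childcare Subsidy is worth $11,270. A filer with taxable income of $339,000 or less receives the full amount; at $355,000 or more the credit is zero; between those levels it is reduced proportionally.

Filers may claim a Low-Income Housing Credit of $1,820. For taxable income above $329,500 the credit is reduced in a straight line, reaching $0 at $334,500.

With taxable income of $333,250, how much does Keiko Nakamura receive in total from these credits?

Childcare Subsidy: $333,250 is at or below the $339,000 threshold, so the full $11,270 applies.
Low-Income Housing Credit: $333,250 is $3,750 into a $5,000 phase-out range, leaving 1,250/5,000 of the credit: $1,820 × 1,250/5,000 = $455.
Total: $11,270 + $455 = $11,725.

$11,725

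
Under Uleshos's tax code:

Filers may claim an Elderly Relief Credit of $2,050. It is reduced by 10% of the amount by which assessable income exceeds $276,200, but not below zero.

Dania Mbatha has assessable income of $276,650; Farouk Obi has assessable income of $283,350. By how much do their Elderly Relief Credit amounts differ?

Dania ($276,650): Elderly Relief Credit: 10% of the $450 excess over $276,200 is $45; credit = $2,050 − $45 = $2,005.
Farouk ($283,350): Elderly Relief Credit: 10% of the $7,150 excess over $276,200 is $715; credit = $2,050 − $715 = $1,335.
Difference: |$2,005 − $1,335| = $670.

$670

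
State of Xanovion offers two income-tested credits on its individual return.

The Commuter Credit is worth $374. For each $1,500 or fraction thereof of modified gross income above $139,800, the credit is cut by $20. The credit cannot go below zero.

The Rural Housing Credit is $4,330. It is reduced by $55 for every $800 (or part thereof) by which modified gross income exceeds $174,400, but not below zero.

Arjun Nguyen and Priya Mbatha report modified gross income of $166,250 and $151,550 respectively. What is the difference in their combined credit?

Arjun ($166,250): Commuter Credit: income exceeds $139,800 by $26,450, which is 18 full-or-partial $1,500 increments; reduction = 18 × $20 = $360, leaving $14. Rural Housing Credit: $166,250 is at or below the $174,400 threshold, so the full $4,330 applies. total $14 + $4,330 = $4,344
Priya ($151,550): Commuter Credit: income exceeds $139,800 by $11,750, which is 8 full-or-partial $1,500 increments; reduction = 8 × $20 = $160, leaving $214. Rural Housing Credit: $151,550 is at or below the $174,400 threshold, so the full $4,330 applies. total $214 + $4,330 = $4,544
Difference: |$4,344 − $4,544| = $200.

$200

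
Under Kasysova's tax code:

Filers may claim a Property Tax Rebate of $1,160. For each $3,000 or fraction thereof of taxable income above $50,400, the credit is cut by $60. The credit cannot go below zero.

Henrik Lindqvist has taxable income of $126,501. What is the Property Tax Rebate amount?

$0

Property Tax Rebate: income exceeds $50,400 by $76,101 → 26 increments × $60 = $1,560 ≥ base, so the credit is $0.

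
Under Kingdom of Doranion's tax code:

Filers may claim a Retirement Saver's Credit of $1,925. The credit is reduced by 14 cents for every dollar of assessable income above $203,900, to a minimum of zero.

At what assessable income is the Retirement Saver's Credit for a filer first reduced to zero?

The credit falls by 14% of each dollar above $203,900, so it reaches zero when the excess is $1,925 / 14% = $13,750: income = $203,900 + $13,750 = $217,650.

$217,650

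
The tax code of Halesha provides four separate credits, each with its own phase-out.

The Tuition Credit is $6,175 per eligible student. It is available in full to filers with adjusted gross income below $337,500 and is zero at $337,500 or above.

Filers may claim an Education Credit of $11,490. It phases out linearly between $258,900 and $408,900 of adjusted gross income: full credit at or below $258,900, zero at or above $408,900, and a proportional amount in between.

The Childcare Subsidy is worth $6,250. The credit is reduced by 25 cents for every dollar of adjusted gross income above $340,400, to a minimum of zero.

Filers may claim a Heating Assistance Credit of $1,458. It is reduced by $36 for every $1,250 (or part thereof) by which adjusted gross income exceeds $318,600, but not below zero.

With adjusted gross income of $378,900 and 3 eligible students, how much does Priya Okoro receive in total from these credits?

$2,298

Tuition Credit: base = 3 × $6,175 = $18,525. $378,900 meets or exceeds the $337,500 cutoff, so the credit is $0.
Education Credit: $378,900 is $120,000 into a $150,000 phase-out range, leaving 30,000/150,000 of the credit: $11,490 × 30,000/150,000 = $2,298.
Childcare Subsidy: 25% of the $38,500 excess over $340,400 is $9,625 ≥ base, so the credit is $0.
Heating Assistance Credit: income exceeds $318,600 by $60,300 → 49 increments × $36 = $1,764 ≥ base, so the credit is $0.
Total: $0 + $2,298 + $0 + $0 = $2,298.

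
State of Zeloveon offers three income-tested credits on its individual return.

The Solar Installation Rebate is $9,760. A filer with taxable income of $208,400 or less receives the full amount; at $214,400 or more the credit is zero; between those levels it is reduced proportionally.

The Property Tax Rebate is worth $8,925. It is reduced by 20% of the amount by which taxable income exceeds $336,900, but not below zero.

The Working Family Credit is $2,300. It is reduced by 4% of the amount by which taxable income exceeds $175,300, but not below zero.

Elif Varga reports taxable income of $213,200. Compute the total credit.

$11,661

Solar Installation Rebate: $213,200 is $4,800 into a $6,000 phase-out range, leaving 1,200/6,000 of the credit: $9,760 × 1,200/6,000 = $1,952.
Property Tax Rebate: $213,200 is at or below the $336,900 threshold, so the full $8,925 applies.
Working Family Credit: 4% of the $37,900 excess over $175,300 is $1,516; credit = $2,300 − $1,516 = $784.
Total: $1,952 + $8,925 + $784 = $11,661.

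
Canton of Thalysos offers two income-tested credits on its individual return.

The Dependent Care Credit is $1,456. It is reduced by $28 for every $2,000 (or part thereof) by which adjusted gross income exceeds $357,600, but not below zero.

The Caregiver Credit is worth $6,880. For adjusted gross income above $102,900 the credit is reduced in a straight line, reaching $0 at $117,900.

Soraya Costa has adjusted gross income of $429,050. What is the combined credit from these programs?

$448

Dependent Care Credit: income exceeds $357,600 by $71,450, which is 36 full-or-partial $2,000 increments; reduction = 36 × $28 = $1,008, leaving $448.
Caregiver Credit: $429,050 is at or above $117,900, so the credit is $0.
Total: $448 + $0 = $448.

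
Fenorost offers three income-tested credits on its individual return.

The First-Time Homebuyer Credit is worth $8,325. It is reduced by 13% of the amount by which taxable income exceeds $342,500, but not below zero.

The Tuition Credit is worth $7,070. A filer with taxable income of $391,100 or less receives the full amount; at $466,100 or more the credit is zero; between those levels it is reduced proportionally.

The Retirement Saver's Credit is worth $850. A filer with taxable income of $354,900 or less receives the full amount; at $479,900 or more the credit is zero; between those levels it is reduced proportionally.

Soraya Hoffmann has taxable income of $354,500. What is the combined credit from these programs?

First-Time Homebuyer Credit: 13% of the $12,000 excess over $342,500 is $1,560; credit = $8,325 − $1,560 = $6,765.
Tuition Credit: $354,500 is at or below the $391,100 threshold, so the full $7,070 applies.
Retirement Saver's Credit: $354,500 is at or below the $354,900 threshold, so the full $850 applies.
Total: $6,765 + $7,070 + $850 = $14,685.

$14,685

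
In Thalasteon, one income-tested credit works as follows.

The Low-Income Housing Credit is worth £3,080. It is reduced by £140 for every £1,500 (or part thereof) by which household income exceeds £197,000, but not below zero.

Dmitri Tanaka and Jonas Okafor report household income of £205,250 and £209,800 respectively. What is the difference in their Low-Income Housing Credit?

£420

Dmitri (£205,250): Low-Income Housing Credit: income exceeds £197,000 by £8,250, which is 6 full-or-partial £1,500 increments; reduction = 6 × £140 = £840, leaving £2,240.
Jonas (£209,800): Low-Income Housing Credit: income exceeds £197,000 by £12,800, which is 9 full-or-partial £1,500 increments; reduction = 9 × £140 = £1,260, leaving £1,820.
Difference: |£2,240 − £1,820| = £420.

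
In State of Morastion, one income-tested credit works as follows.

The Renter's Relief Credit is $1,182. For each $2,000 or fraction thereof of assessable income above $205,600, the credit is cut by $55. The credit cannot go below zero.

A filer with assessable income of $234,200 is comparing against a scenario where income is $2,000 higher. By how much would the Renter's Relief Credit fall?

At $234,200 — income exceeds $205,600 by $28,600, which is 15 full-or-partial $2,000 increments; reduction = 15 × $55 = $825, leaving $357.
At $236,200 — income exceeds $205,600 by $30,600, which is 16 full-or-partial $2,000 increments; reduction = 16 × $55 = $880, leaving $302.
Lost: $357 − $302 = $55.

$55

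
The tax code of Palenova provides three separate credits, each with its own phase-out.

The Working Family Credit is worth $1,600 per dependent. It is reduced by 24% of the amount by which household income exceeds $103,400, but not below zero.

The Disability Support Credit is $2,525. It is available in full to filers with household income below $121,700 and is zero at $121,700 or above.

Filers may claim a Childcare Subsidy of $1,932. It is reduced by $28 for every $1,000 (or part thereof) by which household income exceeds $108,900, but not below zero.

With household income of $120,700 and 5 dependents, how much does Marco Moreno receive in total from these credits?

Working Family Credit: base = 5 × $1,600 = $8,000. 24% of the $17,300 excess over $103,400 is $4,152; credit = $8,000 − $4,152 = $3,848.
Disability Support Credit: $120,700 is below the $121,700 cutoff, so the full $2,525 applies.
Childcare Subsidy: income exceeds $108,900 by $11,800, which is 12 full-or-partial $1,000 increments; reduction = 12 × $28 = $336, leaving $1,596.
Total: $3,848 + $2,525 + $1,596 = $7,969.

$7,969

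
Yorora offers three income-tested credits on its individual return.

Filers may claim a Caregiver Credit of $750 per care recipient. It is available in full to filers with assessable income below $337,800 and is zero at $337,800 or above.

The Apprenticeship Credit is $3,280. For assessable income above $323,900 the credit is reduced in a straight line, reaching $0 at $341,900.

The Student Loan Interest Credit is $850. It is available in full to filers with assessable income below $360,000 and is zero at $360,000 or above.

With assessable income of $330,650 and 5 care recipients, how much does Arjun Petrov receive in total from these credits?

Caregiver Credit: base = 5 × $750 = $3,750. $330,650 is below the $337,800 cutoff, so the full $3,750 applies.
Apprenticeship Credit: $330,650 is $6,750 into a $18,000 phase-out range, leaving 11,250/18,000 of the credit: $3,280 × 11,250/18,000 = $2,050.
Student Loan Interest Credit: $330,650 is below the $360,000 cutoff, so the full $850 applies.
Total: $3,750 + $2,050 + $850 = $6,650.

$6,650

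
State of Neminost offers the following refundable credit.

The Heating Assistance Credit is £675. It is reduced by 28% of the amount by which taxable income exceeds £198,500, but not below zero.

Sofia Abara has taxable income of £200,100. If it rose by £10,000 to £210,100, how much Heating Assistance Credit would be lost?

£227

At £200,100 — 28% of the £1,600 excess over £198,500 is £448; credit = £675 − £448 = £227.
At £210,100 — 28% of the £11,600 excess over £198,500 is £3,248 ≥ base, so the credit is £0.
Lost: £227 − £0 = £227.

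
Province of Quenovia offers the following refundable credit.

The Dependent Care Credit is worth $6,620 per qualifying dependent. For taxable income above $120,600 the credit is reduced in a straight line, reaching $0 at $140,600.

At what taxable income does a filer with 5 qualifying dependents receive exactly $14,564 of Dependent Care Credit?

$131,800

Full credit = 5 × $6,620 = $33,100.
$14,564 is 14,564/33,100 of the full $33,100, so 18,536/33,100 of the $20,000 range has been used: income = $120,600 + $20,000 × 18,536/33,100 = $131,800.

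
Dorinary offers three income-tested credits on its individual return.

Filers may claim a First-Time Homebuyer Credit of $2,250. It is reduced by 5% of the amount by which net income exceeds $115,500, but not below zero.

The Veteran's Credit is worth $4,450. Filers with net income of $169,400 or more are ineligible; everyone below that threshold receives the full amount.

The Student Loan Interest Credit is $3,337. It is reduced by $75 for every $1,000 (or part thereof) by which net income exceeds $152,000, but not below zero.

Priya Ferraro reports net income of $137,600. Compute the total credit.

First-Time Homebuyer Credit: 5% of the $22,100 excess over $115,500 is $1,105; credit = $2,250 − $1,105 = $1,145.
Veteran's Credit: $137,600 is below the $169,400 cutoff, so the full $4,450 applies.
Student Loan Interest Credit: $137,600 is at or below the $152,000 threshold, so the full $3,337 applies.
Total: $1,145 + $4,450 + $3,337 = $8,932.

$8,932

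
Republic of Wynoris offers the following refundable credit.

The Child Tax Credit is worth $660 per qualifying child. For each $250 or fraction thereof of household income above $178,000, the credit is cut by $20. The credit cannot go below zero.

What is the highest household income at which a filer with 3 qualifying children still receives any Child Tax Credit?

$202,500

Full credit = 3 × $660 = $1,980.
After 98 increments the reduction is 98 × $20 = $1,960, leaving $20; one more increment wipes it out. Increment 98 ends at excess 98 × $250 = $24,500, so the highest qualifying income is $178,000 + $24,500 = $202,500.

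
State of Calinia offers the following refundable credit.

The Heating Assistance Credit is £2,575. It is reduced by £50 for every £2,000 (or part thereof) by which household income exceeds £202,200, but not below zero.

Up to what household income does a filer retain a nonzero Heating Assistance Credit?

After 51 increments the reduction is 51 × £50 = £2,550, leaving £25; one more increment wipes it out. Increment 51 ends at excess 51 × £2,000 = £102,000, so the highest qualifying income is £202,200 + £102,000 = £304,200.

£304,200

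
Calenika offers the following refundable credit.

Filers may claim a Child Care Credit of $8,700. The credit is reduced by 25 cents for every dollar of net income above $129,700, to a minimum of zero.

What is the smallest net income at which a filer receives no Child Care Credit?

The credit falls by 25% of each dollar above $129,700, so it reaches zero when the excess is $8,700 / 25% = $34,800: income = $129,700 + $34,800 = $164,500.

$164,500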